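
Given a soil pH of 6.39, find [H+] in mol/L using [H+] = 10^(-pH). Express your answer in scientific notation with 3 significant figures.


Step 1: [H+] = 10^(-pH)
Step 2: [H+] = 10^(-6.39)
Step 3: [H+] = 4.07e-07 mol/L

4.07e-07


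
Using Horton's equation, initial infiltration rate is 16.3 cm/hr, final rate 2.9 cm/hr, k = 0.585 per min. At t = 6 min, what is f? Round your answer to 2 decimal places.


Step 1: f = fc + (f0 - fc) * exp(-k * t)
Step 2: exp(-0.585 * 6) = 0.029897
Step 3: f = 2.9 + (16.3 - 2.9) * 0.029897
Step 4: f = 2.9 + 13.4 * 0.029897
Step 5: f = 3.3 cm/hr

3.3


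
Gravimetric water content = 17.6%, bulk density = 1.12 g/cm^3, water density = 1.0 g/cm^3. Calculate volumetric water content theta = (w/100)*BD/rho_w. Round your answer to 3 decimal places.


Step 1: theta = (w / 100) * BD / rho_w
Step 2: theta = (17.6 / 100) * 1.12 / 1.0
Step 3: theta = 0.176 * 1.12
Step 4: theta = 0.197

0.197


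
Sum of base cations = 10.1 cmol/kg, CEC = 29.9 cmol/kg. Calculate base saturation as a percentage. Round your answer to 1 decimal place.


Step 1: BS = 100 * (sum of bases) / CEC
Step 2: BS = 100 * 10.1 / 29.9
Step 3: BS = 33.8%

33.8


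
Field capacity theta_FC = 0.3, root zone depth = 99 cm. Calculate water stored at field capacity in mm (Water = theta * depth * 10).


Step 1: Water (mm) = theta_FC * depth (cm) * 10
Step 2: Water = 0.3 * 99 * 10
Step 3: Water = 297.0 mm

297.0


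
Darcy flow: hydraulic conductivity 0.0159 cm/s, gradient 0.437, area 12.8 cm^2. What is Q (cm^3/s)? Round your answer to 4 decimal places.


Step 1: Apply Darcy's law: Q = K * i * A
Step 2: Q = 0.0159 * 0.437 * 12.8
Step 3: Q = 0.0889 cm^3/s

0.0889


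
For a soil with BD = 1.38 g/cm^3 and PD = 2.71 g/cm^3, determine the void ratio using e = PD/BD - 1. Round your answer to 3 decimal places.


Step 1: e = PD / BD - 1
Step 2: e = 2.71 / 1.38 - 1
Step 3: e = 1.96377 - 1
Step 4: e = 0.964

0.964


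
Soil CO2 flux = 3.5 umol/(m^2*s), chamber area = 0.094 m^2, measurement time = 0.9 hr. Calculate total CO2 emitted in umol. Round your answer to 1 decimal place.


Step 1: Convert time to seconds: 0.9 hr * 3600 = 3240.0 s
Step 2: Total = flux * area * time_s
Step 3: Total = 3.5 * 0.094 * 3240.0
Step 4: Total = 1066.0 umol

1066.0


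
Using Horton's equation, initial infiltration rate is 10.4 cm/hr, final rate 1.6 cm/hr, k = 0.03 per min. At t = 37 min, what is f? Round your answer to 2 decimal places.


Step 1: f = fc + (f0 - fc) * exp(-k * t)
Step 2: exp(-0.03 * 37) = 0.329559
Step 3: f = 1.6 + (10.4 - 1.6) * 0.329559
Step 4: f = 1.6 + 8.8 * 0.329559
Step 5: f = 4.5 cm/hr

4.5


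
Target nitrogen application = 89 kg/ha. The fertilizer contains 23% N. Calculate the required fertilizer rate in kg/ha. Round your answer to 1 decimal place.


Step 1: Fertilizer rate = target N / (N content / 100)
Step 2: Rate = 89 / (23 / 100)
Step 3: Rate = 89 / 0.23
Step 4: Rate = 387.0 kg/ha

387.0


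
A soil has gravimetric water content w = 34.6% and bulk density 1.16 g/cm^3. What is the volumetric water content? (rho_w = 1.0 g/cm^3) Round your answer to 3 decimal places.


Step 1: theta = (w / 100) * BD / rho_w
Step 2: theta = (34.6 / 100) * 1.16 / 1.0
Step 3: theta = 0.346 * 1.16
Step 4: theta = 0.401

0.401


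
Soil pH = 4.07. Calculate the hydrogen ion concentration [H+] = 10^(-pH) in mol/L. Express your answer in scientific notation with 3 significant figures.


Step 1: [H+] = 10^(-pH)
Step 2: [H+] = 10^(-4.07)
Step 3: [H+] = 8.51e-05 mol/L

8.51e-05


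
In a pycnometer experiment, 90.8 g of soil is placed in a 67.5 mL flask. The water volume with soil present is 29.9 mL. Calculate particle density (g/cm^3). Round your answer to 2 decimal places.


Step 1: Volume of solids = flask volume - water volume with soil
Step 2: V_solids = 67.5 - 29.9 = 37.6 mL
Step 3: Particle density = mass / V_solids = 90.8 / 37.6 = 2.41 g/cm^3

2.41


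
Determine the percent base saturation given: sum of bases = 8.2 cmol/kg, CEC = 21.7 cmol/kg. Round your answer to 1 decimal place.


Step 1: BS = 100 * (sum of bases) / CEC
Step 2: BS = 100 * 8.2 / 21.7
Step 3: BS = 37.8%

37.8


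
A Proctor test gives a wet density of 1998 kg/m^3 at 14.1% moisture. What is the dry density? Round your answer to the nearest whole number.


Step 1: Dry density = wet density / (1 + w/100)
Step 2: Dry density = 1998 / (1 + 14.1/100)
Step 3: Dry density = 1998 / 1.141
Step 4: Dry density = 1751 kg/m^3

1751


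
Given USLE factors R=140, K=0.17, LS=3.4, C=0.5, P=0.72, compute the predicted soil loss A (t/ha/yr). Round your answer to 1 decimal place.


Step 1: A = R * K * LS * C * P
Step 2: R * K = 140 * 0.17 = 23.8
Step 3: (R*K) * LS = 23.8 * 3.4 = 80.92
Step 4: * C * P = 80.92 * 0.5 * 0.72 = 29.1
Step 5: A = 29.1 t/(ha*yr)

29.1


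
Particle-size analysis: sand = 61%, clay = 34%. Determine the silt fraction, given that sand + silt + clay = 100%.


Step 1: sand + silt + clay = 100%
Step 2: silt = 100 - sand - clay
Step 3: silt = 100 - 61 - 34
Step 4: silt = 5%

5


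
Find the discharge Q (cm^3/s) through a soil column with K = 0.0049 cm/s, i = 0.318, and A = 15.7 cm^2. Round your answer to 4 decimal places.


Step 1: Apply Darcy's law: Q = K * i * A
Step 2: Q = 0.0049 * 0.318 * 15.7
Step 3: Q = 0.0245 cm^3/s

0.0245


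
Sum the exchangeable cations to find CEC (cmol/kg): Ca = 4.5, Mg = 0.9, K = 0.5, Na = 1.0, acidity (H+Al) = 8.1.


Step 1: CEC = Ca + Mg + K + Na + (H+Al)
Step 2: CEC = 4.5 + 0.9 + 0.5 + 1.0 + 8.1
Step 3: CEC = 15.0 cmol/kg

15.0


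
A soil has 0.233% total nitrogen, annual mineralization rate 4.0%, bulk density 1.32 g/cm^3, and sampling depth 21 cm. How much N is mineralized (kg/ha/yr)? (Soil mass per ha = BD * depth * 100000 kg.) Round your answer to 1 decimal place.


Step 1: Soil mass per ha = BD * depth * 100000 = 1.32 * 21 * 100000 = 2772000 kg
Step 2: Total N pool = soil mass * N%/100 = 2772000 * 0.233/100 = 6458.76 kg/ha
Step 3: N mineralized = N pool * rate%/100 = 6458.76 * 4.0/100 = 258.4 kg/ha/yr

258.4


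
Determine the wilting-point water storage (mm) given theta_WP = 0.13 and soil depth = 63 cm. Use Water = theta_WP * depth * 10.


Step 1: Water (mm) = theta_WP * depth * 10
Step 2: Water = 0.13 * 63 * 10
Step 3: Water = 81.9 mm

81.9


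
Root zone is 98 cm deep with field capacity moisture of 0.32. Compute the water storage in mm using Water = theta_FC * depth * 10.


Step 1: Water (mm) = theta_FC * depth (cm) * 10
Step 2: Water = 0.32 * 98 * 10
Step 3: Water = 313.6 mm

313.6


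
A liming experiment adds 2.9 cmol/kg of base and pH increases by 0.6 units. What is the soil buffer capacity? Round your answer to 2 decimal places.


Step 1: BC = change in base / change in pH
Step 2: BC = 2.9 / 0.6
Step 3: BC = 4.83 cmol/(kg*pH unit)

4.83


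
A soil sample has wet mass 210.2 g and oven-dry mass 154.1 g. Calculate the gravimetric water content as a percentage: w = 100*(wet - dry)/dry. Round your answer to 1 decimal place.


Step 1: Water mass = wet - dry = 210.2 - 154.1 = 56.1 g
Step 2: w = 100 * water mass / dry mass
Step 3: w = 100 * 56.1 / 154.1 = 36.4%

36.4


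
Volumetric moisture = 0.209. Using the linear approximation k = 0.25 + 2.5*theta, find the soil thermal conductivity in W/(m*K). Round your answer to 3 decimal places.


Step 1: k = 0.25 + 2.5 * theta
Step 2: k = 0.25 + 2.5 * 0.209
Step 3: k = 0.25 + 0.523
Step 4: k = 0.773 W/(m*K)

0.773


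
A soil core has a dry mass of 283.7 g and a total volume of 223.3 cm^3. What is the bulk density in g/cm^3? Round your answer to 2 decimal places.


Step 1: Identify the formula: BD = dry mass / volume
Step 2: Substitute values: BD = 283.7 / 223.3
Step 3: BD = 1.27 g/cm^3

1.27


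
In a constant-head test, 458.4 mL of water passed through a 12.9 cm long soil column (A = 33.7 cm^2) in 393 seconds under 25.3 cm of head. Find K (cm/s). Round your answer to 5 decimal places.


Step 1: K = Q * L / (A * t * h)
Step 2: Numerator = 458.4 * 12.9 = 5913.36
Step 3: Denominator = 33.7 * 393 * 25.3 = 335075.73
Step 4: K = 5913.36 / 335075.73 = 0.01765 cm/s

0.01765


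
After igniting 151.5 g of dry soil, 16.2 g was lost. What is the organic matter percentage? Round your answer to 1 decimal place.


Step 1: OM% = 100 * LOI / sample mass
Step 2: OM = 100 * 16.2 / 151.5
Step 3: OM = 10.7%

10.7


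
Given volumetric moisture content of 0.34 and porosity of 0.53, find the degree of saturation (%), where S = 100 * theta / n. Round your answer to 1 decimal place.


Step 1: S = 100 * theta_v / n
Step 2: S = 100 * 0.34 / 0.53
Step 3: S = 64.2%

64.2


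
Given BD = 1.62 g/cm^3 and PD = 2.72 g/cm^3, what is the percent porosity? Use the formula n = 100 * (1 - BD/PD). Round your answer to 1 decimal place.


Step 1: Formula: n = 100 * (1 - BD / PD)
Step 2: n = 100 * (1 - 1.62 / 2.72)
Step 3: n = 100 * (1 - 0.59559)
Step 4: n = 40.4%

40.4


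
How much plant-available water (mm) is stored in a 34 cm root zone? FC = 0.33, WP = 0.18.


Step 1: Available water = (FC - WP) * depth * 10
Step 2: AW = (0.33 - 0.18) * 34 * 10
Step 3: AW = 0.15 * 34 * 10
Step 4: AW = 51.0 mm

51.0


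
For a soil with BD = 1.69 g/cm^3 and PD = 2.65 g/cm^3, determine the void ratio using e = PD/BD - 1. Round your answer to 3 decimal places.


Step 1: e = PD / BD - 1
Step 2: e = 2.65 / 1.69 - 1
Step 3: e = 1.56805 - 1
Step 4: e = 0.568

0.568


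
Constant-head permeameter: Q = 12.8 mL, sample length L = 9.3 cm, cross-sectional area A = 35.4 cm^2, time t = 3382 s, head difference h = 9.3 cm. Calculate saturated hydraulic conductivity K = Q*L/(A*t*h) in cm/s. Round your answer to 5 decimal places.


Step 1: K = Q * L / (A * t * h)
Step 2: Numerator = 12.8 * 9.3 = 119.04
Step 3: Denominator = 35.4 * 3382 * 9.3 = 1113422.04
Step 4: K = 119.04 / 1113422.04 = 0.00011 cm/s

0.00011


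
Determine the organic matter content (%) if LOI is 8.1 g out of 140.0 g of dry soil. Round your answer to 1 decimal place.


Step 1: OM% = 100 * LOI / sample mass
Step 2: OM = 100 * 8.1 / 140.0
Step 3: OM = 5.8%

5.8


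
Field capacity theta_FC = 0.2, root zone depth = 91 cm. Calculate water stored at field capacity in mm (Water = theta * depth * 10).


Step 1: Water (mm) = theta_FC * depth (cm) * 10
Step 2: Water = 0.2 * 91 * 10
Step 3: Water = 182.0 mm

182.0


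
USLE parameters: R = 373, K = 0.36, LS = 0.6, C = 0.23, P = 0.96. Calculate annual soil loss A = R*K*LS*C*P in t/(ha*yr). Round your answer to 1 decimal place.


Step 1: A = R * K * LS * C * P
Step 2: R * K = 373 * 0.36 = 134.28
Step 3: (R*K) * LS = 134.28 * 0.6 = 80.568
Step 4: * C * P = 80.568 * 0.23 * 0.96 = 17.8
Step 5: A = 17.8 t/(ha*yr)

17.8


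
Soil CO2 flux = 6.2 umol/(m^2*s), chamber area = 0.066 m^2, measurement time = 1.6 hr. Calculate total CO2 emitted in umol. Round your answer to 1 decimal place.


Step 1: Convert time to seconds: 1.6 hr * 3600 = 5760.0 s
Step 2: Total = flux * area * time_s
Step 3: Total = 6.2 * 0.066 * 5760.0
Step 4: Total = 2357.0 umol

2357.0


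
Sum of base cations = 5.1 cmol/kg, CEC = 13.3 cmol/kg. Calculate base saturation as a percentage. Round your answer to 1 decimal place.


Step 1: BS = 100 * (sum of bases) / CEC
Step 2: BS = 100 * 5.1 / 13.3
Step 3: BS = 38.3%

38.3


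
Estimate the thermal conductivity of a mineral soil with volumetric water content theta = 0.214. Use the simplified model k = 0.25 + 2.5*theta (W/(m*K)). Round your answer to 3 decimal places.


Step 1: k = 0.25 + 2.5 * theta
Step 2: k = 0.25 + 2.5 * 0.214
Step 3: k = 0.25 + 0.535
Step 4: k = 0.785 W/(m*K)

0.785


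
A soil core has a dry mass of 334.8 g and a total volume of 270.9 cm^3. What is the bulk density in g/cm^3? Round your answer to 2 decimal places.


Step 1: Identify the formula: BD = dry mass / volume
Step 2: Substitute values: BD = 334.8 / 270.9
Step 3: BD = 1.24 g/cm^3

1.24


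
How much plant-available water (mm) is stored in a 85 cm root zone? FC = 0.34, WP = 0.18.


Step 1: Available water = (FC - WP) * depth * 10
Step 2: AW = (0.34 - 0.18) * 85 * 10
Step 3: AW = 0.16 * 85 * 10
Step 4: AW = 136.0 mm

136.0


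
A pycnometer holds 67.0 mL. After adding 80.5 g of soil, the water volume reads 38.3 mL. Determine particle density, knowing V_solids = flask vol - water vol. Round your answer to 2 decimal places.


Step 1: Volume of solids = flask volume - water volume with soil
Step 2: V_solids = 67.0 - 38.3 = 28.7 mL
Step 3: Particle density = mass / V_solids = 80.5 / 28.7 = 2.8 g/cm^3

2.8


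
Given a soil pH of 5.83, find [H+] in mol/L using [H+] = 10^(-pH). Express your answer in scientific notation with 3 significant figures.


Step 1: [H+] = 10^(-pH)
Step 2: [H+] = 10^(-5.83)
Step 3: [H+] = 1.48e-06 mol/L

1.48e-06


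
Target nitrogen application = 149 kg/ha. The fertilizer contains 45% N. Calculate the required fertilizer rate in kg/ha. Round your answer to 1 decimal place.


Step 1: Fertilizer rate = target N / (N content / 100)
Step 2: Rate = 149 / (45 / 100)
Step 3: Rate = 149 / 0.45
Step 4: Rate = 331.1 kg/ha

331.1


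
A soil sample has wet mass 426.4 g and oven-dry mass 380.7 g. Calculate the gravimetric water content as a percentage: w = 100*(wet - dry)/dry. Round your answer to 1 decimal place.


Step 1: Water mass = wet - dry = 426.4 - 380.7 = 45.7 g
Step 2: w = 100 * water mass / dry mass
Step 3: w = 100 * 45.7 / 380.7 = 12.0%

12.0


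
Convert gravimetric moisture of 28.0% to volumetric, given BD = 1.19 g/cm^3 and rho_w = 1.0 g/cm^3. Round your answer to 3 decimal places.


Step 1: theta = (w / 100) * BD / rho_w
Step 2: theta = (28.0 / 100) * 1.19 / 1.0
Step 3: theta = 0.28 * 1.19
Step 4: theta = 0.333

0.333


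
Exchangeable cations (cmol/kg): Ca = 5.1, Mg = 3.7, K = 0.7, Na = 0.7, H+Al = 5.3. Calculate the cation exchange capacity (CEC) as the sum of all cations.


Step 1: CEC = Ca + Mg + K + Na + (H+Al)
Step 2: CEC = 5.1 + 3.7 + 0.7 + 0.7 + 5.3
Step 3: CEC = 15.5 cmol/kg

15.5


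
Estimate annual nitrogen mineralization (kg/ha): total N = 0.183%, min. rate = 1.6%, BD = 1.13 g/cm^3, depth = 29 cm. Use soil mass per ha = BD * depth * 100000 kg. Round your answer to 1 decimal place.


Step 1: Soil mass per ha = BD * depth * 100000 = 1.13 * 29 * 100000 = 3277000 kg
Step 2: Total N pool = soil mass * N%/100 = 3277000 * 0.183/100 = 5996.91 kg/ha
Step 3: N mineralized = N pool * rate%/100 = 5996.91 * 1.6/100 = 96.0 kg/ha/yr

96.0


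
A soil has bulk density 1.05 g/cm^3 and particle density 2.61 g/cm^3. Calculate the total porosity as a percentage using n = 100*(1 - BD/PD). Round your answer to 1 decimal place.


Step 1: Formula: n = 100 * (1 - BD / PD)
Step 2: n = 100 * (1 - 1.05 / 2.61)
Step 3: n = 100 * (1 - 0.4023)
Step 4: n = 59.8%

59.8


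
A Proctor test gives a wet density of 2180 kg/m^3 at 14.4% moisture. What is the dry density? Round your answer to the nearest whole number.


Step 1: Dry density = wet density / (1 + w/100)
Step 2: Dry density = 2180 / (1 + 14.4/100)
Step 3: Dry density = 2180 / 1.144
Step 4: Dry density = 1906 kg/m^3

1906


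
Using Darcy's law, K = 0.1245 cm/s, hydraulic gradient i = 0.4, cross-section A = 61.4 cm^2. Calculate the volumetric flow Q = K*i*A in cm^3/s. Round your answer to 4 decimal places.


Step 1: Apply Darcy's law: Q = K * i * A
Step 2: Q = 0.1245 * 0.4 * 61.4
Step 3: Q = 3.0577 cm^3/s

3.0577


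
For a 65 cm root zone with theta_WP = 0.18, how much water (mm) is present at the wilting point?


Step 1: Water (mm) = theta_WP * depth * 10
Step 2: Water = 0.18 * 65 * 10
Step 3: Water = 117.0 mm

117.0


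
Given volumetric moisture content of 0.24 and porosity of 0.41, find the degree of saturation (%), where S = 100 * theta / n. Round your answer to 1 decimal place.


Step 1: S = 100 * theta_v / n
Step 2: S = 100 * 0.24 / 0.41
Step 3: S = 58.5%

58.5


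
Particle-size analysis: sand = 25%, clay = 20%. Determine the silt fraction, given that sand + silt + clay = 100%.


Step 1: sand + silt + clay = 100%
Step 2: silt = 100 - sand - clay
Step 3: silt = 100 - 25 - 20
Step 4: silt = 55%

55


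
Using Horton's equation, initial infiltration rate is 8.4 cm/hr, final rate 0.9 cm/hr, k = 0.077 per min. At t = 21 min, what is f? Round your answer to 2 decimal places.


Step 1: f = fc + (f0 - fc) * exp(-k * t)
Step 2: exp(-0.077 * 21) = 0.198493
Step 3: f = 0.9 + (8.4 - 0.9) * 0.198493
Step 4: f = 0.9 + 7.5 * 0.198493
Step 5: f = 2.39 cm/hr

2.39


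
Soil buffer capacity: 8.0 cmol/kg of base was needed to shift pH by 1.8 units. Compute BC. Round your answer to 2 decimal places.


Step 1: BC = change in base / change in pH
Step 2: BC = 8.0 / 1.8
Step 3: BC = 4.44 cmol/(kg*pH unit)

4.44


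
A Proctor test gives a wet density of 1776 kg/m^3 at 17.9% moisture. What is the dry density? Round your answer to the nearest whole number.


Step 1: Dry density = wet density / (1 + w/100)
Step 2: Dry density = 1776 / (1 + 17.9/100)
Step 3: Dry density = 1776 / 1.179
Step 4: Dry density = 1506 kg/m^3

1506


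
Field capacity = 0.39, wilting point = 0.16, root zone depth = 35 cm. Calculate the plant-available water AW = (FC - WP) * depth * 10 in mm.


Step 1: Available water = (FC - WP) * depth * 10
Step 2: AW = (0.39 - 0.16) * 35 * 10
Step 3: AW = 0.23 * 35 * 10
Step 4: AW = 80.5 mm

80.5


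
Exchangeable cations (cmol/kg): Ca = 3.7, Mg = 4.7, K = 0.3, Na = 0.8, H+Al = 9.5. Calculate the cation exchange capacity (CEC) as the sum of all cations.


Step 1: CEC = Ca + Mg + K + Na + (H+Al)
Step 2: CEC = 3.7 + 4.7 + 0.3 + 0.8 + 9.5
Step 3: CEC = 19.0 cmol/kg

19.0


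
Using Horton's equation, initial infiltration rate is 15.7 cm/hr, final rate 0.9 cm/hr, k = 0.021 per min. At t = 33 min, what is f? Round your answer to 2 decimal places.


Step 1: f = fc + (f0 - fc) * exp(-k * t)
Step 2: exp(-0.021 * 33) = 0.500074
Step 3: f = 0.9 + (15.7 - 0.9) * 0.500074
Step 4: f = 0.9 + 14.8 * 0.500074
Step 5: f = 8.3 cm/hr

8.3


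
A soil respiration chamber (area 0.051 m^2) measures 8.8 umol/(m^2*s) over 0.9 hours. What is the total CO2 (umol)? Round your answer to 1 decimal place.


Step 1: Convert time to seconds: 0.9 hr * 3600 = 3240.0 s
Step 2: Total = flux * area * time_s
Step 3: Total = 8.8 * 0.051 * 3240.0
Step 4: Total = 1454.1 umol

1454.1


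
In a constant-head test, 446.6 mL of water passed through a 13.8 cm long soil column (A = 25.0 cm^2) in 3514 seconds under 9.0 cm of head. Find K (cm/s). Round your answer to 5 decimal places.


Step 1: K = Q * L / (A * t * h)
Step 2: Numerator = 446.6 * 13.8 = 6163.08
Step 3: Denominator = 25.0 * 3514 * 9.0 = 790650.0
Step 4: K = 6163.08 / 790650.0 = 0.00779 cm/s

0.00779


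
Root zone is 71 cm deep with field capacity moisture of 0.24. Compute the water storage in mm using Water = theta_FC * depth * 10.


Step 1: Water (mm) = theta_FC * depth (cm) * 10
Step 2: Water = 0.24 * 71 * 10
Step 3: Water = 170.4 mm

170.4


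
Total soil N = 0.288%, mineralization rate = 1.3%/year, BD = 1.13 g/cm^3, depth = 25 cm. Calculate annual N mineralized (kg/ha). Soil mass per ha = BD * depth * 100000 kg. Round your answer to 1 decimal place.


Step 1: Soil mass per ha = BD * depth * 100000 = 1.13 * 25 * 100000 = 2825000 kg
Step 2: Total N pool = soil mass * N%/100 = 2825000 * 0.288/100 = 8136.0 kg/ha
Step 3: N mineralized = N pool * rate%/100 = 8136.0 * 1.3/100 = 105.8 kg/ha/yr

105.8


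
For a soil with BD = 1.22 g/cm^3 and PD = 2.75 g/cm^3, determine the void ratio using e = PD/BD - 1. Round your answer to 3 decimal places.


Step 1: e = PD / BD - 1
Step 2: e = 2.75 / 1.22 - 1
Step 3: e = 2.2541 - 1
Step 4: e = 1.254

1.254


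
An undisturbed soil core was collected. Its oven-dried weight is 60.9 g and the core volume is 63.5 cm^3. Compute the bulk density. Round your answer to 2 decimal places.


Step 1: Identify the formula: BD = dry mass / volume
Step 2: Substitute values: BD = 60.9 / 63.5
Step 3: BD = 0.96 g/cm^3

0.96


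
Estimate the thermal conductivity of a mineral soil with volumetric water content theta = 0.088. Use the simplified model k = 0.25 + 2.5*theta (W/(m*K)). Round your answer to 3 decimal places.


Step 1: k = 0.25 + 2.5 * theta
Step 2: k = 0.25 + 2.5 * 0.088
Step 3: k = 0.25 + 0.22
Step 4: k = 0.47 W/(m*K)

0.47


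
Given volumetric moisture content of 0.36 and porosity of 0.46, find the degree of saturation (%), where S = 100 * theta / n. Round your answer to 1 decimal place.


Step 1: S = 100 * theta_v / n
Step 2: S = 100 * 0.36 / 0.46
Step 3: S = 78.3%

78.3


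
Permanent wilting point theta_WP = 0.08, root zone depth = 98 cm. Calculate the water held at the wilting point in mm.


Step 1: Water (mm) = theta_WP * depth * 10
Step 2: Water = 0.08 * 98 * 10
Step 3: Water = 78.4 mm

78.4


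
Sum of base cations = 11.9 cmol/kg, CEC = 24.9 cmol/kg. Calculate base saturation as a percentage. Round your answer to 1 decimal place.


Step 1: BS = 100 * (sum of bases) / CEC
Step 2: BS = 100 * 11.9 / 24.9
Step 3: BS = 47.8%

47.8


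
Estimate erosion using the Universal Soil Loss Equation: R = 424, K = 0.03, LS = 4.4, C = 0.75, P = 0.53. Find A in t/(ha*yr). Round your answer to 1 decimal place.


Step 1: A = R * K * LS * C * P
Step 2: R * K = 424 * 0.03 = 12.72
Step 3: (R*K) * LS = 12.72 * 4.4 = 55.968
Step 4: * C * P = 55.968 * 0.75 * 0.53 = 22.2
Step 5: A = 22.2 t/(ha*yr)

22.2


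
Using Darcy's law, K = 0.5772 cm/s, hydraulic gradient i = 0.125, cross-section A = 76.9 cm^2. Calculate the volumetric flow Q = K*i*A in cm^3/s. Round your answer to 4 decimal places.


Step 1: Apply Darcy's law: Q = K * i * A
Step 2: Q = 0.5772 * 0.125 * 76.9
Step 3: Q = 5.5483 cm^3/s

5.5483


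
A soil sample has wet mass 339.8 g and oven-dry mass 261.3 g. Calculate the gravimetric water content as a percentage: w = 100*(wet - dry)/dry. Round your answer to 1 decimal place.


Step 1: Water mass = wet - dry = 339.8 - 261.3 = 78.5 g
Step 2: w = 100 * water mass / dry mass
Step 3: w = 100 * 78.5 / 261.3 = 30.0%

30.0


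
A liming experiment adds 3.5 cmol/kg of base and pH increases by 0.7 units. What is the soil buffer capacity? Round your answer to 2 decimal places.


Step 1: BC = change in base / change in pH
Step 2: BC = 3.5 / 0.7
Step 3: BC = 5.0 cmol/(kg*pH unit)

5.0


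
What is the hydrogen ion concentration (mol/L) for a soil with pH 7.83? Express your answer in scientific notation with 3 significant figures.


Step 1: [H+] = 10^(-pH)
Step 2: [H+] = 10^(-7.83)
Step 3: [H+] = 1.48e-08 mol/L

1.48e-08


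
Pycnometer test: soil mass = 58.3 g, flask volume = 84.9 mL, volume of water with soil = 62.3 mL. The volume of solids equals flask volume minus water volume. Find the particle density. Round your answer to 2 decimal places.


Step 1: Volume of solids = flask volume - water volume with soil
Step 2: V_solids = 84.9 - 62.3 = 22.6 mL
Step 3: Particle density = mass / V_solids = 58.3 / 22.6 = 2.58 g/cm^3

2.58


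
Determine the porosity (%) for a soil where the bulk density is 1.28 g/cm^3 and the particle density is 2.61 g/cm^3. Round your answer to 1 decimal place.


Step 1: Formula: n = 100 * (1 - BD / PD)
Step 2: n = 100 * (1 - 1.28 / 2.61)
Step 3: n = 100 * (1 - 0.49042)
Step 4: n = 51.0%

51.0


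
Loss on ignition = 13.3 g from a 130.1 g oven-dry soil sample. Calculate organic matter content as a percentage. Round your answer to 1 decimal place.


Step 1: OM% = 100 * LOI / sample mass
Step 2: OM = 100 * 13.3 / 130.1
Step 3: OM = 10.2%

10.2


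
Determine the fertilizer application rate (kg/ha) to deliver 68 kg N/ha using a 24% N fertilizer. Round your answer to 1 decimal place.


Step 1: Fertilizer rate = target N / (N content / 100)
Step 2: Rate = 68 / (24 / 100)
Step 3: Rate = 68 / 0.24
Step 4: Rate = 283.3 kg/ha

283.3


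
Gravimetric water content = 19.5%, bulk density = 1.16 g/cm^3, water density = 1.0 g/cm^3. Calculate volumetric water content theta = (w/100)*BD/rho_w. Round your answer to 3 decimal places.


Step 1: theta = (w / 100) * BD / rho_w
Step 2: theta = (19.5 / 100) * 1.16 / 1.0
Step 3: theta = 0.195 * 1.16
Step 4: theta = 0.226

0.226


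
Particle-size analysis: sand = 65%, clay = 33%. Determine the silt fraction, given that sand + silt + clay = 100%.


Step 1: sand + silt + clay = 100%
Step 2: silt = 100 - sand - clay
Step 3: silt = 100 - 65 - 33
Step 4: silt = 2%

2


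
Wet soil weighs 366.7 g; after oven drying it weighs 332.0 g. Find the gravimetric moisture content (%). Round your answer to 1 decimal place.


Step 1: Water mass = wet - dry = 366.7 - 332.0 = 34.7 g
Step 2: w = 100 * water mass / dry mass
Step 3: w = 100 * 34.7 / 332.0 = 10.5%

10.5


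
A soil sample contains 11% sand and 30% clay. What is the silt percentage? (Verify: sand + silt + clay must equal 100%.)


Step 1: sand + silt + clay = 100%
Step 2: silt = 100 - sand - clay
Step 3: silt = 100 - 11 - 30
Step 4: silt = 59%

59


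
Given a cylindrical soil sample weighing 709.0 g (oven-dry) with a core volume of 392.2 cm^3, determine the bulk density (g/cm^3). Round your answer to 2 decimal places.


Step 1: Identify the formula: BD = dry mass / volume
Step 2: Substitute values: BD = 709.0 / 392.2
Step 3: BD = 1.81 g/cm^3

1.81


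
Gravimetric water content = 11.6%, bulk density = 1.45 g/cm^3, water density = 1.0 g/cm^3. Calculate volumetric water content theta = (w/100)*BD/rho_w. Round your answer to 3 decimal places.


Step 1: theta = (w / 100) * BD / rho_w
Step 2: theta = (11.6 / 100) * 1.45 / 1.0
Step 3: theta = 0.116 * 1.45
Step 4: theta = 0.168

0.168


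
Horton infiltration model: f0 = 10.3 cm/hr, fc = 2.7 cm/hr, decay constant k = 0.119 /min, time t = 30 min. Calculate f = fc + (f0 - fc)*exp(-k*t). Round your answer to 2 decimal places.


Step 1: f = fc + (f0 - fc) * exp(-k * t)
Step 2: exp(-0.119 * 30) = 0.028156
Step 3: f = 2.7 + (10.3 - 2.7) * 0.028156
Step 4: f = 2.7 + 7.6 * 0.028156
Step 5: f = 2.91 cm/hr

2.91


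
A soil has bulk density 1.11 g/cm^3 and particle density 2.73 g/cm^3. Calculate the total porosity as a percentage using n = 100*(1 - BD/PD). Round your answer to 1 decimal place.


Step 1: Formula: n = 100 * (1 - BD / PD)
Step 2: n = 100 * (1 - 1.11 / 2.73)
Step 3: n = 100 * (1 - 0.40659)
Step 4: n = 59.3%

59.3


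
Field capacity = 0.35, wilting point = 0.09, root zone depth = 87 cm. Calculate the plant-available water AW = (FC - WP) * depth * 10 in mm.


Step 1: Available water = (FC - WP) * depth * 10
Step 2: AW = (0.35 - 0.09) * 87 * 10
Step 3: AW = 0.26 * 87 * 10
Step 4: AW = 226.2 mm

226.2


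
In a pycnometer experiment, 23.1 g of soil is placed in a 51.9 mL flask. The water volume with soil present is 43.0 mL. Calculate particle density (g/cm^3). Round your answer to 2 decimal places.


Step 1: Volume of solids = flask volume - water volume with soil
Step 2: V_solids = 51.9 - 43.0 = 8.9 mL
Step 3: Particle density = mass / V_solids = 23.1 / 8.9 = 2.6 g/cm^3

2.6


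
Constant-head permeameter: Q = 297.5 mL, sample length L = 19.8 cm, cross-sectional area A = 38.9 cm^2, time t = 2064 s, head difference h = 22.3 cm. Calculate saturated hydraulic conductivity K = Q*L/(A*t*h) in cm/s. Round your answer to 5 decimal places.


Step 1: K = Q * L / (A * t * h)
Step 2: Numerator = 297.5 * 19.8 = 5890.5
Step 3: Denominator = 38.9 * 2064 * 22.3 = 1790458.08
Step 4: K = 5890.5 / 1790458.08 = 0.00329 cm/s

0.00329


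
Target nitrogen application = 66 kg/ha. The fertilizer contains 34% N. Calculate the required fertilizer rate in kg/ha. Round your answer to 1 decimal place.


Step 1: Fertilizer rate = target N / (N content / 100)
Step 2: Rate = 66 / (34 / 100)
Step 3: Rate = 66 / 0.34
Step 4: Rate = 194.1 kg/ha

194.1


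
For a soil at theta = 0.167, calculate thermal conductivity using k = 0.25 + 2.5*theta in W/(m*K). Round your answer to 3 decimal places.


Step 1: k = 0.25 + 2.5 * theta
Step 2: k = 0.25 + 2.5 * 0.167
Step 3: k = 0.25 + 0.418
Step 4: k = 0.668 W/(m*K)

0.668


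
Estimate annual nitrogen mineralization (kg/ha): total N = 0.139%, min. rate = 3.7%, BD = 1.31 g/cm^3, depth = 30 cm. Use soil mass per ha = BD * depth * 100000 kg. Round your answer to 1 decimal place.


Step 1: Soil mass per ha = BD * depth * 100000 = 1.31 * 30 * 100000 = 3930000 kg
Step 2: Total N pool = soil mass * N%/100 = 3930000 * 0.139/100 = 5462.7 kg/ha
Step 3: N mineralized = N pool * rate%/100 = 5462.7 * 3.7/100 = 202.1 kg/ha/yr

202.1


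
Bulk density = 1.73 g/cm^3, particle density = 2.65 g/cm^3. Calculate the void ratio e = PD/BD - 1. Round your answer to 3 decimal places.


Step 1: e = PD / BD - 1
Step 2: e = 2.65 / 1.73 - 1
Step 3: e = 1.53179 - 1
Step 4: e = 0.532

0.532


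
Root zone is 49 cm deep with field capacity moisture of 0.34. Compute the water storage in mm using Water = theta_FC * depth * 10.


Step 1: Water (mm) = theta_FC * depth (cm) * 10
Step 2: Water = 0.34 * 49 * 10
Step 3: Water = 166.6 mm

166.6


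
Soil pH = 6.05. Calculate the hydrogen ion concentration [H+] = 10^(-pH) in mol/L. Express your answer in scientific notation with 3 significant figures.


Step 1: [H+] = 10^(-pH)
Step 2: [H+] = 10^(-6.05)
Step 3: [H+] = 8.91e-07 mol/L

8.91e-07


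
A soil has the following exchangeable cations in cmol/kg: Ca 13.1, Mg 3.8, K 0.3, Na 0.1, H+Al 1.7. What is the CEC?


Step 1: CEC = Ca + Mg + K + Na + (H+Al)
Step 2: CEC = 13.1 + 3.8 + 0.3 + 0.1 + 1.7
Step 3: CEC = 19.0 cmol/kg

19.0


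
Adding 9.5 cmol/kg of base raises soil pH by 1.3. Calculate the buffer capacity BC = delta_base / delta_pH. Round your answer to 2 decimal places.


Step 1: BC = change in base / change in pH
Step 2: BC = 9.5 / 1.3
Step 3: BC = 7.31 cmol/(kg*pH unit)

7.31


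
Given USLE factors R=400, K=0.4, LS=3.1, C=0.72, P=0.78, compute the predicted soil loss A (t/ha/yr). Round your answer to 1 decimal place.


Step 1: A = R * K * LS * C * P
Step 2: R * K = 400 * 0.4 = 160.0
Step 3: (R*K) * LS = 160.0 * 3.1 = 496.0
Step 4: * C * P = 496.0 * 0.72 * 0.78 = 278.6
Step 5: A = 278.6 t/(ha*yr)

278.6


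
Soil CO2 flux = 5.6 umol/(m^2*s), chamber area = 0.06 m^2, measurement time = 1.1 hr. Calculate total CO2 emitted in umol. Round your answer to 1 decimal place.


Step 1: Convert time to seconds: 1.1 hr * 3600 = 3960.0 s
Step 2: Total = flux * area * time_s
Step 3: Total = 5.6 * 0.06 * 3960.0
Step 4: Total = 1330.6 umol

1330.6


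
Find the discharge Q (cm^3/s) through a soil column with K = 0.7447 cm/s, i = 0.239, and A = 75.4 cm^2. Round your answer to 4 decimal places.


Step 1: Apply Darcy's law: Q = K * i * A
Step 2: Q = 0.7447 * 0.239 * 75.4
Step 3: Q = 13.4199 cm^3/s

13.4199


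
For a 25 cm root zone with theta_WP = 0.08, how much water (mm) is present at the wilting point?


Step 1: Water (mm) = theta_WP * depth * 10
Step 2: Water = 0.08 * 25 * 10
Step 3: Water = 20.0 mm

20.0


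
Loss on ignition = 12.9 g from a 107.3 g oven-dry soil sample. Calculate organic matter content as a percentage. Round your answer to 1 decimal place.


Step 1: OM% = 100 * LOI / sample mass
Step 2: OM = 100 * 12.9 / 107.3
Step 3: OM = 12.0%

12.0


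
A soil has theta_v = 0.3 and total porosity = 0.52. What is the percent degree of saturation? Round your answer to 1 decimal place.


Step 1: S = 100 * theta_v / n
Step 2: S = 100 * 0.3 / 0.52
Step 3: S = 57.7%

57.7


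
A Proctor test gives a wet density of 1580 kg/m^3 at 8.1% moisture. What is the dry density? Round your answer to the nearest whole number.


Step 1: Dry density = wet density / (1 + w/100)
Step 2: Dry density = 1580 / (1 + 8.1/100)
Step 3: Dry density = 1580 / 1.081
Step 4: Dry density = 1462 kg/m^3

1462


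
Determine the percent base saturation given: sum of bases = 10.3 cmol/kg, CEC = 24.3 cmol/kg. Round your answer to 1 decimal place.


Step 1: BS = 100 * (sum of bases) / CEC
Step 2: BS = 100 * 10.3 / 24.3
Step 3: BS = 42.4%

42.4


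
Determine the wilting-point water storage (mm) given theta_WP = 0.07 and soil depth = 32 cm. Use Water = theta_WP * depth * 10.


Step 1: Water (mm) = theta_WP * depth * 10
Step 2: Water = 0.07 * 32 * 10
Step 3: Water = 22.4 mm

22.4


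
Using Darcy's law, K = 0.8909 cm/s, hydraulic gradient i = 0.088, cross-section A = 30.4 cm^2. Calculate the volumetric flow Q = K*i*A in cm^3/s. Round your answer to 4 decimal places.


Step 1: Apply Darcy's law: Q = K * i * A
Step 2: Q = 0.8909 * 0.088 * 30.4
Step 3: Q = 2.3833 cm^3/s

2.3833


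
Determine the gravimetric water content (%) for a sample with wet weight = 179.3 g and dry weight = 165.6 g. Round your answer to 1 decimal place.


Step 1: Water mass = wet - dry = 179.3 - 165.6 = 13.7 g
Step 2: w = 100 * water mass / dry mass
Step 3: w = 100 * 13.7 / 165.6 = 8.3%

8.3


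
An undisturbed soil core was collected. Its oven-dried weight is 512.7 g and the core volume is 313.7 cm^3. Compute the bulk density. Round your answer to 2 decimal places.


Step 1: Identify the formula: BD = dry mass / volume
Step 2: Substitute values: BD = 512.7 / 313.7
Step 3: BD = 1.63 g/cm^3

1.63


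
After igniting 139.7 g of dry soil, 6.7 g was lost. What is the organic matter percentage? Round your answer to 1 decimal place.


Step 1: OM% = 100 * LOI / sample mass
Step 2: OM = 100 * 6.7 / 139.7
Step 3: OM = 4.8%

4.8


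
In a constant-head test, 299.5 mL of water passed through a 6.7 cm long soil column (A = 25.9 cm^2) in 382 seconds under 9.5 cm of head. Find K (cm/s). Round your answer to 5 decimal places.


Step 1: K = Q * L / (A * t * h)
Step 2: Numerator = 299.5 * 6.7 = 2006.65
Step 3: Denominator = 25.9 * 382 * 9.5 = 93991.1
Step 4: K = 2006.65 / 93991.1 = 0.02135 cm/s

0.02135


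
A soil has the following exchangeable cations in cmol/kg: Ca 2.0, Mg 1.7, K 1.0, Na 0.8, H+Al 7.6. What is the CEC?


Step 1: CEC = Ca + Mg + K + Na + (H+Al)
Step 2: CEC = 2.0 + 1.7 + 1.0 + 0.8 + 7.6
Step 3: CEC = 13.1 cmol/kg

13.1


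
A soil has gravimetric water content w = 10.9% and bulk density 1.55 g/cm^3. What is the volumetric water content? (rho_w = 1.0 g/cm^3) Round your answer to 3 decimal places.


Step 1: theta = (w / 100) * BD / rho_w
Step 2: theta = (10.9 / 100) * 1.55 / 1.0
Step 3: theta = 0.109 * 1.55
Step 4: theta = 0.169

0.169


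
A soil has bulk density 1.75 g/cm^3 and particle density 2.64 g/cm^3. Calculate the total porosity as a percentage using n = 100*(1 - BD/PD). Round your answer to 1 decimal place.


Step 1: Formula: n = 100 * (1 - BD / PD)
Step 2: n = 100 * (1 - 1.75 / 2.64)
Step 3: n = 100 * (1 - 0.66288)
Step 4: n = 33.7%

33.7


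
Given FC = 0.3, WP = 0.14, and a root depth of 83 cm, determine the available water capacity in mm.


Step 1: Available water = (FC - WP) * depth * 10
Step 2: AW = (0.3 - 0.14) * 83 * 10
Step 3: AW = 0.16 * 83 * 10
Step 4: AW = 132.8 mm

132.8


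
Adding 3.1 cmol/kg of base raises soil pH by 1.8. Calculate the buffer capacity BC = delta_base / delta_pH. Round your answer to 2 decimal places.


Step 1: BC = change in base / change in pH
Step 2: BC = 3.1 / 1.8
Step 3: BC = 1.72 cmol/(kg*pH unit)

1.72


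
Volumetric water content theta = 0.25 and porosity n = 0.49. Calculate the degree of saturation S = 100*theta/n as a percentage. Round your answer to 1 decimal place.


Step 1: S = 100 * theta_v / n
Step 2: S = 100 * 0.25 / 0.49
Step 3: S = 51.0%

51.0


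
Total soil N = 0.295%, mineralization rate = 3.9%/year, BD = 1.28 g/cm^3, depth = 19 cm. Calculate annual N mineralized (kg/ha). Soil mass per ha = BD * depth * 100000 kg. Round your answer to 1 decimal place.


Step 1: Soil mass per ha = BD * depth * 100000 = 1.28 * 19 * 100000 = 2432000 kg
Step 2: Total N pool = soil mass * N%/100 = 2432000 * 0.295/100 = 7174.4 kg/ha
Step 3: N mineralized = N pool * rate%/100 = 7174.4 * 3.9/100 = 279.8 kg/ha/yr

279.8


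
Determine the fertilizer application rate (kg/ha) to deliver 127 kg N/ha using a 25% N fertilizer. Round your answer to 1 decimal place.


Step 1: Fertilizer rate = target N / (N content / 100)
Step 2: Rate = 127 / (25 / 100)
Step 3: Rate = 127 / 0.25
Step 4: Rate = 508.0 kg/ha

508.0


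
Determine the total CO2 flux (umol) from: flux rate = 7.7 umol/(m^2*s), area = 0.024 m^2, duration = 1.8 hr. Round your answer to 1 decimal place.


Step 1: Convert time to seconds: 1.8 hr * 3600 = 6480.0 s
Step 2: Total = flux * area * time_s
Step 3: Total = 7.7 * 0.024 * 6480.0
Step 4: Total = 1197.5 umol

1197.5


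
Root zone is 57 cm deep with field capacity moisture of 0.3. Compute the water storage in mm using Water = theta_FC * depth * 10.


Step 1: Water (mm) = theta_FC * depth (cm) * 10
Step 2: Water = 0.3 * 57 * 10
Step 3: Water = 171.0 mm

171.0


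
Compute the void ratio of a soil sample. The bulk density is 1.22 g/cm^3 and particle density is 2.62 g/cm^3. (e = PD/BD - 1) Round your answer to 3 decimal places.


Step 1: e = PD / BD - 1
Step 2: e = 2.62 / 1.22 - 1
Step 3: e = 2.14754 - 1
Step 4: e = 1.148

1.148


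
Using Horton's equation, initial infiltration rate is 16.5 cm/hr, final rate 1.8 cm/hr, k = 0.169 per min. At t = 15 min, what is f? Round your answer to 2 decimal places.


Step 1: f = fc + (f0 - fc) * exp(-k * t)
Step 2: exp(-0.169 * 15) = 0.079262
Step 3: f = 1.8 + (16.5 - 1.8) * 0.079262
Step 4: f = 1.8 + 14.7 * 0.079262
Step 5: f = 2.97 cm/hr

2.97


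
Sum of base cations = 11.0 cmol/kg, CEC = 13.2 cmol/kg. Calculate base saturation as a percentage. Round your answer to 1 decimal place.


Step 1: BS = 100 * (sum of bases) / CEC
Step 2: BS = 100 * 11.0 / 13.2
Step 3: BS = 83.3%

83.3


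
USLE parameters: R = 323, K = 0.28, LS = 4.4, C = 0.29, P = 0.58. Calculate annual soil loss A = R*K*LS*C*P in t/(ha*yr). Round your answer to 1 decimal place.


Step 1: A = R * K * LS * C * P
Step 2: R * K = 323 * 0.28 = 90.44
Step 3: (R*K) * LS = 90.44 * 4.4 = 397.936
Step 4: * C * P = 397.936 * 0.29 * 0.58 = 66.9
Step 5: A = 66.9 t/(ha*yr)

66.9


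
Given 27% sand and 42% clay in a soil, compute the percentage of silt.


Step 1: sand + silt + clay = 100%
Step 2: silt = 100 - sand - clay
Step 3: silt = 100 - 27 - 42
Step 4: silt = 31%

31


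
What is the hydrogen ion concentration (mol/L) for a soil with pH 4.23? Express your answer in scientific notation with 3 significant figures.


Step 1: [H+] = 10^(-pH)
Step 2: [H+] = 10^(-4.23)
Step 3: [H+] = 5.89e-05 mol/L

5.89e-05


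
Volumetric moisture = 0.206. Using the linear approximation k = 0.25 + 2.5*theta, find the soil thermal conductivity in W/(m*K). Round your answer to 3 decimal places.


Step 1: k = 0.25 + 2.5 * theta
Step 2: k = 0.25 + 2.5 * 0.206
Step 3: k = 0.25 + 0.515
Step 4: k = 0.765 W/(m*K)

0.765


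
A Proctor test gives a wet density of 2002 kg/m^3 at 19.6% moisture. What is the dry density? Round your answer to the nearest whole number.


Step 1: Dry density = wet density / (1 + w/100)
Step 2: Dry density = 2002 / (1 + 19.6/100)
Step 3: Dry density = 2002 / 1.196
Step 4: Dry density = 1674 kg/m^3

1674


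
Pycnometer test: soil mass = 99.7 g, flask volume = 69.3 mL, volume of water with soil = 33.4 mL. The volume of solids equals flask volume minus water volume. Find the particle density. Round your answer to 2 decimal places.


Step 1: Volume of solids = flask volume - water volume with soil
Step 2: V_solids = 69.3 - 33.4 = 35.9 mL
Step 3: Particle density = mass / V_solids = 99.7 / 35.9 = 2.78 g/cm^3

2.78


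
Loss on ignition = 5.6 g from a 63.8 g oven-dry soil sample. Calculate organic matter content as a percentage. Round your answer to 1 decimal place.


Step 1: OM% = 100 * LOI / sample mass
Step 2: OM = 100 * 5.6 / 63.8
Step 3: OM = 8.8%

8.8


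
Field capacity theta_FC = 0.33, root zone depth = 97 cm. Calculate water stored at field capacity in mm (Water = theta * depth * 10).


Step 1: Water (mm) = theta_FC * depth (cm) * 10
Step 2: Water = 0.33 * 97 * 10
Step 3: Water = 320.1 mm

320.1
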